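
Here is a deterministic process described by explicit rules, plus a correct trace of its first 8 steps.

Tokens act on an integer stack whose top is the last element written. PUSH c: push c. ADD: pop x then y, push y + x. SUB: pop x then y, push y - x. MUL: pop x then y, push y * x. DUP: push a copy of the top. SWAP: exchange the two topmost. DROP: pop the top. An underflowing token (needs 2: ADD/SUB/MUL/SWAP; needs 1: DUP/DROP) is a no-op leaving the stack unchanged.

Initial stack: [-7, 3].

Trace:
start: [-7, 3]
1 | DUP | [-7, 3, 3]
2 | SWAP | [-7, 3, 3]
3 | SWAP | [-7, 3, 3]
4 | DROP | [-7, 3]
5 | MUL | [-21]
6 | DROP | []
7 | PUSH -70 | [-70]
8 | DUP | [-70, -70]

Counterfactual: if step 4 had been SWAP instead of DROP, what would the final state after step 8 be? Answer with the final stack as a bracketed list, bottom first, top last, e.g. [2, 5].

[-7, -70, -70]

(re-executing from step 4 with the substitution; state before step 4: [-7, 3, 3])
4 | SWAP | [-7, 3, 3]
5 | MUL | [-7, 9]
6 | DROP | [-7]
7 | PUSH -70 | [-7, -70]
8 | DUP | [-7, -70, -70]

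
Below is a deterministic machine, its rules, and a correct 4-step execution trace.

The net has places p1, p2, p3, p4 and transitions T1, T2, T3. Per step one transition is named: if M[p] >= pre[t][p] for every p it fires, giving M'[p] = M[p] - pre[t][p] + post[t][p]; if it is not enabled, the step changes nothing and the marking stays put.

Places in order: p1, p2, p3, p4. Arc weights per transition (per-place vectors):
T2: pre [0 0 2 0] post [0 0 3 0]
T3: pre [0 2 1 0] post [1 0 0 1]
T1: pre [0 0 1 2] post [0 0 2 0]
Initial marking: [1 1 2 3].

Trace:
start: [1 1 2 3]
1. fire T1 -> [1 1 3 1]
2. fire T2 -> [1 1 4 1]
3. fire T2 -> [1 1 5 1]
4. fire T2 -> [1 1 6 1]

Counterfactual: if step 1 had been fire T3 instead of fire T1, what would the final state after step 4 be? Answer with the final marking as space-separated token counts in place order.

(re-executing from step 1 with the substitution; state before step 1: [1 1 2 3])
1. fire T3 -> [1 1 2 3]
2. fire T2 -> [1 1 3 3]
3. fire T2 -> [1 1 4 3]
4. fire T2 -> [1 1 5 3]

1 1 5 3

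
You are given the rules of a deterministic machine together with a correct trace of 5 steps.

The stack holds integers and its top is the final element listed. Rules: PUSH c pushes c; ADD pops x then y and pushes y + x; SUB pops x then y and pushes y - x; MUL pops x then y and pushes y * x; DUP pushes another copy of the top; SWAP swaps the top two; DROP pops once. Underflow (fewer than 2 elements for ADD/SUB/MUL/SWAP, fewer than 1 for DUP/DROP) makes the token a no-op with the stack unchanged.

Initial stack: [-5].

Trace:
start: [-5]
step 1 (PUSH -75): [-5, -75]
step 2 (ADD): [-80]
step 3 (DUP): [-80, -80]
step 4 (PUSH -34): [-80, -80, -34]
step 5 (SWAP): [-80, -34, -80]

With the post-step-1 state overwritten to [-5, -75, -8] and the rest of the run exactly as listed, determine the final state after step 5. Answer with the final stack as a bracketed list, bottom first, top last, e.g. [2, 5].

state after step 1 := [-5, -75, -8]
step 2 (ADD): [-5, -83]
step 3 (DUP): [-5, -83, -83]
step 4 (PUSH -34): [-5, -83, -83, -34]
step 5 (SWAP): [-5, -83, -34, -83]

[-5, -83, -34, -83]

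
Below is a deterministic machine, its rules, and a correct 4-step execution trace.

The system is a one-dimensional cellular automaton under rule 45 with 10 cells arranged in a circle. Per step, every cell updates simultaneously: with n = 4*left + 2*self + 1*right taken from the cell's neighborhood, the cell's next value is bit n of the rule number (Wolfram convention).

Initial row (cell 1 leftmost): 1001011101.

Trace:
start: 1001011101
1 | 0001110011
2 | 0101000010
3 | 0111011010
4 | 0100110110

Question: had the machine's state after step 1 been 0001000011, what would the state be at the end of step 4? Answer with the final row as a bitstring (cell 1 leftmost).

0100001100

state after step 1 := 0001000011
2 | 0101011010
3 | 0111110110
4 | 0100001100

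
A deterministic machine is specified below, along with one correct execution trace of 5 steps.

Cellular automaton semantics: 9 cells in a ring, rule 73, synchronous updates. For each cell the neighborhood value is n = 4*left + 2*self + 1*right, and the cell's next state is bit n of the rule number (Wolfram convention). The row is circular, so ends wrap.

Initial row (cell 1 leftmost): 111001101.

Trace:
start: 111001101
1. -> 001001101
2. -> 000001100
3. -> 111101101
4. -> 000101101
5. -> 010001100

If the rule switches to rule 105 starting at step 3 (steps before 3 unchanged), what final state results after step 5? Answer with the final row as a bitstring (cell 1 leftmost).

010100001

(re-executing steps 3..5 under rule 105; state before step 3: 000001100)
3. -> 111101101
4. -> 000111111
5. -> 010100001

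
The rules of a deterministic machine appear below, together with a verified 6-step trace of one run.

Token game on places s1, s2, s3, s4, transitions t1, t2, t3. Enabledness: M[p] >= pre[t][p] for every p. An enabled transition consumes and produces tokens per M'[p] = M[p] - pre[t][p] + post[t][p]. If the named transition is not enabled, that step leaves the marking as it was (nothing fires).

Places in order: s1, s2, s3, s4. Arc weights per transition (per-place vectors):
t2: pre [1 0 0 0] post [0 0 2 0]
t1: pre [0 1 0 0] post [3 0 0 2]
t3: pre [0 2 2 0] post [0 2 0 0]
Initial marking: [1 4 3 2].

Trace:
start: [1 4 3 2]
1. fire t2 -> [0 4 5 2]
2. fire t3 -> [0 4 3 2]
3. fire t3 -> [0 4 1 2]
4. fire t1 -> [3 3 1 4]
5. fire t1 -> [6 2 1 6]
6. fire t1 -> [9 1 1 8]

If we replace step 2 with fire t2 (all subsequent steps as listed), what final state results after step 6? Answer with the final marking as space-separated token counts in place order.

(re-executing from step 2 with the substitution; state before step 2: [0 4 5 2])
2. fire t2 -> [0 4 5 2]
3. fire t3 -> [0 4 3 2]
4. fire t1 -> [3 3 3 4]
5. fire t1 -> [6 2 3 6]
6. fire t1 -> [9 1 3 8]

9 1 3 8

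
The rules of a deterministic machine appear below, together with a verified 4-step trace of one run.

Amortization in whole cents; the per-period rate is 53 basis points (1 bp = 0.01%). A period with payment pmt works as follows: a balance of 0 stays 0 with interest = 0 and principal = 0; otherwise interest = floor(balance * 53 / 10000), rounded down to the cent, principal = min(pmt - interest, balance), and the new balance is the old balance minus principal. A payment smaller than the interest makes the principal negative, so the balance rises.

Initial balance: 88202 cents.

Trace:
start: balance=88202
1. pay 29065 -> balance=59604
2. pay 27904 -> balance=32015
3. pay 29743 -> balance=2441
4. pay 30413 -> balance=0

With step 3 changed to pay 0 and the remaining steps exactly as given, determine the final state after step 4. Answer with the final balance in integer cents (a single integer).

1941

(re-executing from step 3 with the substitution; state before step 3: balance=32015)
3. pay 0 -> balance=32184
4. pay 30413 -> balance=1941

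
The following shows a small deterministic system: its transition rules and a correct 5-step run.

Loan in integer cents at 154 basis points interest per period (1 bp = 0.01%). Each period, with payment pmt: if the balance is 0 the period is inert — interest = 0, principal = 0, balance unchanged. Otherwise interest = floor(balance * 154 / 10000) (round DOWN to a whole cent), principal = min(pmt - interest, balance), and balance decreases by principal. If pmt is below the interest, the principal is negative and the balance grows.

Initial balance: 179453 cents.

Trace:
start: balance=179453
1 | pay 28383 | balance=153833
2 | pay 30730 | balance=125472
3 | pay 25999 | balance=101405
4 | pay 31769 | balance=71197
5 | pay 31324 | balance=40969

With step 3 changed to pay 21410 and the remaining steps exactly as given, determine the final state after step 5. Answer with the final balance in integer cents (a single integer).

(re-executing from step 3 with the substitution; state before step 3: balance=125472)
3 | pay 21410 | balance=105994
4 | pay 31769 | balance=75857
5 | pay 31324 | balance=45701

45701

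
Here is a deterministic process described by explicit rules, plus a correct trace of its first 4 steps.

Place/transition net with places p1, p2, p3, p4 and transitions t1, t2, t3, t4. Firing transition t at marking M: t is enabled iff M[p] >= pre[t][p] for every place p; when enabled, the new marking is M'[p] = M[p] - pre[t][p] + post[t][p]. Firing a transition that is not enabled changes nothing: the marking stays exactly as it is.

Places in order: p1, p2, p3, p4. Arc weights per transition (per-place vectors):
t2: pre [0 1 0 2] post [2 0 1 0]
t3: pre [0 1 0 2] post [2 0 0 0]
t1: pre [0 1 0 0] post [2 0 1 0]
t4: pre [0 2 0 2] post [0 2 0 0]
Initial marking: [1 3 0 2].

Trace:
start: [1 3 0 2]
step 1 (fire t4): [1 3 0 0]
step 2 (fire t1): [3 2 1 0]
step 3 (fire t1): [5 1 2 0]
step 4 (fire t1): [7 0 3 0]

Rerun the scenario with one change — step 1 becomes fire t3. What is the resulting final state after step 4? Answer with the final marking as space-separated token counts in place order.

(re-executing from step 1 with the substitution; state before step 1: [1 3 0 2])
step 1 (fire t3): [3 2 0 0]
step 2 (fire t1): [5 1 1 0]
step 3 (fire t1): [7 0 2 0]
step 4 (fire t1): [7 0 2 0]

7 0 2 0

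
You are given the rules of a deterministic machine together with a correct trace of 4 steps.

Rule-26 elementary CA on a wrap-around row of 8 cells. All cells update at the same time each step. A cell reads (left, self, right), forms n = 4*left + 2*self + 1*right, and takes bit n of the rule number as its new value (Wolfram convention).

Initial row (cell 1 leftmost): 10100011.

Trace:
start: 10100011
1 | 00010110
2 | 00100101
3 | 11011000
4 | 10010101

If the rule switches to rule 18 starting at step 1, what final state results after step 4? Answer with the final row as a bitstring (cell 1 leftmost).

00000000

(re-executing steps 1..4 under rule 18; state before step 1: 10100011)
1 | 00010100
2 | 00100010
3 | 01010101
4 | 00000000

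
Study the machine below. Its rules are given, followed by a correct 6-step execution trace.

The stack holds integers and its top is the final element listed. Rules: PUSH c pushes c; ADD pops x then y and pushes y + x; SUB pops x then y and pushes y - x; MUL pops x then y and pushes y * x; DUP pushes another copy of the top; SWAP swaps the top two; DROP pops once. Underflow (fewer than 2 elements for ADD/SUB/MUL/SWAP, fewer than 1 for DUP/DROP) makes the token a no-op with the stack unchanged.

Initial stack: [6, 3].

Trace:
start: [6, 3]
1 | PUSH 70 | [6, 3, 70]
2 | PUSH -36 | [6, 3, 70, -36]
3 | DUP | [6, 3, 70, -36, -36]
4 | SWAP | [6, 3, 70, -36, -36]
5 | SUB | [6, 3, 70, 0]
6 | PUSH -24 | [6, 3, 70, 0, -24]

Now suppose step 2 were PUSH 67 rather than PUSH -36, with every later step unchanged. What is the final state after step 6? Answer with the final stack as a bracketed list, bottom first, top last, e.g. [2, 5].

(re-executing from step 2 with the substitution; state before step 2: [6, 3, 70])
2 | PUSH 67 | [6, 3, 70, 67]
3 | DUP | [6, 3, 70, 67, 67]
4 | SWAP | [6, 3, 70, 67, 67]
5 | SUB | [6, 3, 70, 0]
6 | PUSH -24 | [6, 3, 70, 0, -24]

[6, 3, 70, 0, -24]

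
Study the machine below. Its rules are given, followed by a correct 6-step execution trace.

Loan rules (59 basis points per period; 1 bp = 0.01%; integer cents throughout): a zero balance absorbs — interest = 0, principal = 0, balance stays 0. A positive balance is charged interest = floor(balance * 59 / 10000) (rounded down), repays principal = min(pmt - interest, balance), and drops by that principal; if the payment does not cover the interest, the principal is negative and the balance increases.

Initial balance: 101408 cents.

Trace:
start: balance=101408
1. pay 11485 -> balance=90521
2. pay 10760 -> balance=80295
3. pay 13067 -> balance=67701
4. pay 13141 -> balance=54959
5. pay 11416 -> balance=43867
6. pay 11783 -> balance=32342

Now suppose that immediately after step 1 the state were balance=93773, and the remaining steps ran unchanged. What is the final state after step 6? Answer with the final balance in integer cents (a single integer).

35691

state after step 1 := balance=93773
2. pay 10760 -> balance=83566
3. pay 13067 -> balance=70992
4. pay 13141 -> balance=58269
5. pay 11416 -> balance=47196
6. pay 11783 -> balance=35691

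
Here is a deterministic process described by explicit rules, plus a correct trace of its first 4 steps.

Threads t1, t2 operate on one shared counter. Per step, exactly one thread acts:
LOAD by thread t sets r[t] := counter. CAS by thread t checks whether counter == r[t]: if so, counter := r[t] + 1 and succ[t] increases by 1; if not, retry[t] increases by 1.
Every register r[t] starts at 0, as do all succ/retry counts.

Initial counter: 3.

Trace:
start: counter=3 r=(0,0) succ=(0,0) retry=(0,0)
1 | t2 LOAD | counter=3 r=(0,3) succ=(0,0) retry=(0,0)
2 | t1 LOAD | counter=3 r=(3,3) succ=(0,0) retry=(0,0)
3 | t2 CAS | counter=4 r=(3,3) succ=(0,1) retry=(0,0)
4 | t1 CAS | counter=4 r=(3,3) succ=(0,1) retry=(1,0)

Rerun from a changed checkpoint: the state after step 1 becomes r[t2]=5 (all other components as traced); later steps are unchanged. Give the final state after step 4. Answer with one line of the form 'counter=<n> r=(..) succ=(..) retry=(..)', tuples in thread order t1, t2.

counter=4 r=(3,5) succ=(1,0) retry=(0,1)

state after step 1 := counter=3 r=(0,5) succ=(0,0) retry=(0,0)
2 | t1 LOAD | counter=3 r=(3,5) succ=(0,0) retry=(0,0)
3 | t2 CAS | counter=3 r=(3,5) succ=(0,0) retry=(0,1)
4 | t1 CAS | counter=4 r=(3,5) succ=(1,0) retry=(0,1)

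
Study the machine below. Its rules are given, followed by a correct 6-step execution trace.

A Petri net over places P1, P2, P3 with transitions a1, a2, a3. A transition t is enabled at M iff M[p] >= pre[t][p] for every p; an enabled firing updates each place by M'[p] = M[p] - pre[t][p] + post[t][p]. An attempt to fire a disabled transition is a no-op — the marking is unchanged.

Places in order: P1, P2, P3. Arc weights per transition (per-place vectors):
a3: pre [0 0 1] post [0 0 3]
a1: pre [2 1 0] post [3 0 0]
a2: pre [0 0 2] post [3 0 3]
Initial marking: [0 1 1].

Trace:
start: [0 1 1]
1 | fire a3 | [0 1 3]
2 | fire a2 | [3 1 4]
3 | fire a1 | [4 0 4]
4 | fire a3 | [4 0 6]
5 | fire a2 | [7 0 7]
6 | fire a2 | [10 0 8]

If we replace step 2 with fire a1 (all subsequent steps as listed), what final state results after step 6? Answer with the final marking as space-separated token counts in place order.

6 1 7

(re-executing from step 2 with the substitution; state before step 2: [0 1 3])
2 | fire a1 | [0 1 3]
3 | fire a1 | [0 1 3]
4 | fire a3 | [0 1 5]
5 | fire a2 | [3 1 6]
6 | fire a2 | [6 1 7]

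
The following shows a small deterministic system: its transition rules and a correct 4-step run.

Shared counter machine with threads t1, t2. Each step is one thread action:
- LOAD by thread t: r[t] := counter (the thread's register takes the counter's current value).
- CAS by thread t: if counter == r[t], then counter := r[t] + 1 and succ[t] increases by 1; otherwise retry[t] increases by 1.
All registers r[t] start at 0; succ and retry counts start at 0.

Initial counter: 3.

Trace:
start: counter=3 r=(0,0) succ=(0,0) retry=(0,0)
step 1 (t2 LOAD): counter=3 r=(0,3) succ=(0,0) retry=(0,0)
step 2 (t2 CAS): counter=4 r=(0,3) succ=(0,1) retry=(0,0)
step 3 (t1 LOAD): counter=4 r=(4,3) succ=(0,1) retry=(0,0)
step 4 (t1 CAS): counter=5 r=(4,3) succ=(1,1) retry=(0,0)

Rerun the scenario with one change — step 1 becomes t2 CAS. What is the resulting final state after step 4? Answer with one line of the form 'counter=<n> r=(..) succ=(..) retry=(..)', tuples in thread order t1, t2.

counter=4 r=(3,0) succ=(1,0) retry=(0,2)

(re-executing from step 1 with the substitution; state before step 1: counter=3 r=(0,0) succ=(0,0) retry=(0,0))
step 1 (t2 CAS): counter=3 r=(0,0) succ=(0,0) retry=(0,1)
step 2 (t2 CAS): counter=3 r=(0,0) succ=(0,0) retry=(0,2)
step 3 (t1 LOAD): counter=3 r=(3,0) succ=(0,0) retry=(0,2)
step 4 (t1 CAS): counter=4 r=(3,0) succ=(1,0) retry=(0,2)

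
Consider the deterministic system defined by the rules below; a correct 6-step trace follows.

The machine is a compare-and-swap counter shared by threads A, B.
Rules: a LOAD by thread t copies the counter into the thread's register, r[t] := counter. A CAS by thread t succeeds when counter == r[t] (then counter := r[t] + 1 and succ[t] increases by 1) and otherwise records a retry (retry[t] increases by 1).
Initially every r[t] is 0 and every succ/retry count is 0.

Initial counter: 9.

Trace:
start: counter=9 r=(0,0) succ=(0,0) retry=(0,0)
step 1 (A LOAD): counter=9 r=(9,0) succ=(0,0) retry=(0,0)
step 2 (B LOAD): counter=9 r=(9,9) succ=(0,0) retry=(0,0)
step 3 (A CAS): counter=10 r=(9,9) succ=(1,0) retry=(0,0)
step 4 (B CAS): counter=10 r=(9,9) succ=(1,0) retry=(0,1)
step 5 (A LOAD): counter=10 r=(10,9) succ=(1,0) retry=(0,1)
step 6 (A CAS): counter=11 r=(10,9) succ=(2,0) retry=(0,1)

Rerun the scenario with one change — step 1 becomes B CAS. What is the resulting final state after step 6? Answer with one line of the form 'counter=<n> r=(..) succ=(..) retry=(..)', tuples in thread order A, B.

(re-executing from step 1 with the substitution; state before step 1: counter=9 r=(0,0) succ=(0,0) retry=(0,0))
step 1 (B CAS): counter=9 r=(0,0) succ=(0,0) retry=(0,1)
step 2 (B LOAD): counter=9 r=(0,9) succ=(0,0) retry=(0,1)
step 3 (A CAS): counter=9 r=(0,9) succ=(0,0) retry=(1,1)
step 4 (B CAS): counter=10 r=(0,9) succ=(0,1) retry=(1,1)
step 5 (A LOAD): counter=10 r=(10,9) succ=(0,1) retry=(1,1)
step 6 (A CAS): counter=11 r=(10,9) succ=(1,1) retry=(1,1)

counter=11 r=(10,9) succ=(1,1) retry=(1,1)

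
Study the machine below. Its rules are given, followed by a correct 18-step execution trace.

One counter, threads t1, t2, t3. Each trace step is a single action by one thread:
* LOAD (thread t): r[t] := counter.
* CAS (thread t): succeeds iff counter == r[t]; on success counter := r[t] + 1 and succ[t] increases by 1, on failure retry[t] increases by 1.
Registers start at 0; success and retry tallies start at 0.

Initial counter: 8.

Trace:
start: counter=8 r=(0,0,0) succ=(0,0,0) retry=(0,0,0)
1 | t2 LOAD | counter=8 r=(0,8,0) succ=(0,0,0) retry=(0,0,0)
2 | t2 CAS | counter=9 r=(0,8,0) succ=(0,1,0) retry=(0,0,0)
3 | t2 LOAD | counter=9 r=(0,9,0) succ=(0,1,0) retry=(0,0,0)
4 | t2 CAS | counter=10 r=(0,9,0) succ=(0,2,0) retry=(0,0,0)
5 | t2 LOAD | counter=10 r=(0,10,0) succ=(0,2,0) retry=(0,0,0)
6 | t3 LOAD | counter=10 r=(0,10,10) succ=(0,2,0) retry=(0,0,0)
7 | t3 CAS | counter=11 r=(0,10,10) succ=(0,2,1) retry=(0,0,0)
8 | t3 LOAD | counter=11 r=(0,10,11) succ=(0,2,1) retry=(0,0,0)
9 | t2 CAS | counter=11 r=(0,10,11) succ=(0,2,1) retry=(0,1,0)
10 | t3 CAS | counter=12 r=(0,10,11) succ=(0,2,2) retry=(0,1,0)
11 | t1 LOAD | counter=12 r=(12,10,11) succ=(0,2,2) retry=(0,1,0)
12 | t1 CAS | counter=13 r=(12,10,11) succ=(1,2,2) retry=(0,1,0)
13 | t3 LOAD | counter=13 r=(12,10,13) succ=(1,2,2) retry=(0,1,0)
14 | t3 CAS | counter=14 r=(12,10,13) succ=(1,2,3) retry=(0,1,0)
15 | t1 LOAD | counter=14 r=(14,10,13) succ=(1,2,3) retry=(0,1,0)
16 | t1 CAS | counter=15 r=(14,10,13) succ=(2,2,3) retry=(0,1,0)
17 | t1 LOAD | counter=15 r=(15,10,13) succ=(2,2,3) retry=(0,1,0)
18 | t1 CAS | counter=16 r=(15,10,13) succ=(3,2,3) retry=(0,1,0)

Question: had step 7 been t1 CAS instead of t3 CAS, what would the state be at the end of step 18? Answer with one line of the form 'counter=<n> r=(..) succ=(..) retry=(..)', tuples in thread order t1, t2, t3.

counter=15 r=(14,10,12) succ=(3,3,1) retry=(1,0,1)

(re-executing from step 7 with the substitution; state before step 7: counter=10 r=(0,10,10) succ=(0,2,0) retry=(0,0,0))
7 | t1 CAS | counter=10 r=(0,10,10) succ=(0,2,0) retry=(1,0,0)
8 | t3 LOAD | counter=10 r=(0,10,10) succ=(0,2,0) retry=(1,0,0)
9 | t2 CAS | counter=11 r=(0,10,10) succ=(0,3,0) retry=(1,0,0)
10 | t3 CAS | counter=11 r=(0,10,10) succ=(0,3,0) retry=(1,0,1)
11 | t1 LOAD | counter=11 r=(11,10,10) succ=(0,3,0) retry=(1,0,1)
12 | t1 CAS | counter=12 r=(11,10,10) succ=(1,3,0) retry=(1,0,1)
13 | t3 LOAD | counter=12 r=(11,10,12) succ=(1,3,0) retry=(1,0,1)
14 | t3 CAS | counter=13 r=(11,10,12) succ=(1,3,1) retry=(1,0,1)
15 | t1 LOAD | counter=13 r=(13,10,12) succ=(1,3,1) retry=(1,0,1)
16 | t1 CAS | counter=14 r=(13,10,12) succ=(2,3,1) retry=(1,0,1)
17 | t1 LOAD | counter=14 r=(14,10,12) succ=(2,3,1) retry=(1,0,1)
18 | t1 CAS | counter=15 r=(14,10,12) succ=(3,3,1) retry=(1,0,1)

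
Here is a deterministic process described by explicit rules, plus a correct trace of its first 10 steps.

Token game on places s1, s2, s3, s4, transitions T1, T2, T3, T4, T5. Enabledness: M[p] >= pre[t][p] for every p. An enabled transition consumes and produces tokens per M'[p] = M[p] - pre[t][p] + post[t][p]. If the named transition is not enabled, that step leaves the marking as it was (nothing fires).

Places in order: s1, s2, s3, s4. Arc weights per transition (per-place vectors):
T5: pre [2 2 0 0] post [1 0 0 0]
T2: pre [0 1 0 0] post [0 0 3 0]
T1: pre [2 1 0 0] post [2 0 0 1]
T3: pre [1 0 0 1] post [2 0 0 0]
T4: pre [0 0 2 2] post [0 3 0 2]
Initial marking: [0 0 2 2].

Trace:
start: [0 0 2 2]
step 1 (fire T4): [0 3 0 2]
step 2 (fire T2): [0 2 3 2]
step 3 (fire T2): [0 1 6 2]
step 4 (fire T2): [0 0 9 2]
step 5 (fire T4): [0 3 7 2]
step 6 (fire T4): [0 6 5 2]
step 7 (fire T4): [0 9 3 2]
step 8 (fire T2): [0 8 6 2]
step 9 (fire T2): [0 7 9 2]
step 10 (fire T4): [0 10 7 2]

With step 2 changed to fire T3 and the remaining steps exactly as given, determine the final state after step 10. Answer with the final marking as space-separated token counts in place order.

0 11 4 2

(re-executing from step 2 with the substitution; state before step 2: [0 3 0 2])
step 2 (fire T3): [0 3 0 2]
step 3 (fire T2): [0 2 3 2]
step 4 (fire T2): [0 1 6 2]
step 5 (fire T4): [0 4 4 2]
step 6 (fire T4): [0 7 2 2]
step 7 (fire T4): [0 10 0 2]
step 8 (fire T2): [0 9 3 2]
step 9 (fire T2): [0 8 6 2]
step 10 (fire T4): [0 11 4 2]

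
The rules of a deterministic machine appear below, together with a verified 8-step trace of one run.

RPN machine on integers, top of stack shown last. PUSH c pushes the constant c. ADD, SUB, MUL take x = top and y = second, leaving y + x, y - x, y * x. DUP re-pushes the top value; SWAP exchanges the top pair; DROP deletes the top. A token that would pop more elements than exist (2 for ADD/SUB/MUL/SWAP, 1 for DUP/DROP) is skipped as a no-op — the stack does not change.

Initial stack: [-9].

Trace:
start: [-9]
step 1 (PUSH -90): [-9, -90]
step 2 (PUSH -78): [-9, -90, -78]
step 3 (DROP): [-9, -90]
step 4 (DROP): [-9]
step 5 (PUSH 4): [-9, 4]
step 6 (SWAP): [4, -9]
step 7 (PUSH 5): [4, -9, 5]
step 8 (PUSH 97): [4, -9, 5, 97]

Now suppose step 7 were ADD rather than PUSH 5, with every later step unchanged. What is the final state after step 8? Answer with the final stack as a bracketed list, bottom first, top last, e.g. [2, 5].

[-5, 97]

(re-executing from step 7 with the substitution; state before step 7: [4, -9])
step 7 (ADD): [-5]
step 8 (PUSH 97): [-5, 97]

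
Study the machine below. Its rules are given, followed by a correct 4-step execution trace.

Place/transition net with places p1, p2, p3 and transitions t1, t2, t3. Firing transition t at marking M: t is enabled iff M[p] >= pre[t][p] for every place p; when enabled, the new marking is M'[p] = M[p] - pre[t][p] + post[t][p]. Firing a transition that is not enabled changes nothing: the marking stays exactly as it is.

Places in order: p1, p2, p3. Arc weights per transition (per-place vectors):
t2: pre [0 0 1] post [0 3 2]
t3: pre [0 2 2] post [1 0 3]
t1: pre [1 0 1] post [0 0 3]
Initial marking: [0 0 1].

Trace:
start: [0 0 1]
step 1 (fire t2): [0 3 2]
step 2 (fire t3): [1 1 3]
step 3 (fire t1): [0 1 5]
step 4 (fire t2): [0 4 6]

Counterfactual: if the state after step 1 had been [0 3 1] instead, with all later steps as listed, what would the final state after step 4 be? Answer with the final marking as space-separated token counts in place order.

0 6 2

state after step 1 := [0 3 1]
step 2 (fire t3): [0 3 1]
step 3 (fire t1): [0 3 1]
step 4 (fire t2): [0 6 2]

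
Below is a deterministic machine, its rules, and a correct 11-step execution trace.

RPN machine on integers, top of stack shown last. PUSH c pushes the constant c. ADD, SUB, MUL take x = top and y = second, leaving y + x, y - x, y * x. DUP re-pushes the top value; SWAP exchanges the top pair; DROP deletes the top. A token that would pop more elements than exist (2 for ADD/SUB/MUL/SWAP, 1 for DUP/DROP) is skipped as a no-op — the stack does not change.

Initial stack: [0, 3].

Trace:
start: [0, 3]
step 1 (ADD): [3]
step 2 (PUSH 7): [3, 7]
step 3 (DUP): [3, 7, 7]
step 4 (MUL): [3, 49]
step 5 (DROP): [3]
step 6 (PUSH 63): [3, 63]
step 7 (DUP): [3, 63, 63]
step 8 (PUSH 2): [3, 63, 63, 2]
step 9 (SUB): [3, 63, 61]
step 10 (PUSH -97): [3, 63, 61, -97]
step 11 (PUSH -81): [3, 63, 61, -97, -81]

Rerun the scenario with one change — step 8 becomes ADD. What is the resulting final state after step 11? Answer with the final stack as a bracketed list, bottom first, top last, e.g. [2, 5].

(re-executing from step 8 with the substitution; state before step 8: [3, 63, 63])
step 8 (ADD): [3, 126]
step 9 (SUB): [-123]
step 10 (PUSH -97): [-123, -97]
step 11 (PUSH -81): [-123, -97, -81]

[-123, -97, -81]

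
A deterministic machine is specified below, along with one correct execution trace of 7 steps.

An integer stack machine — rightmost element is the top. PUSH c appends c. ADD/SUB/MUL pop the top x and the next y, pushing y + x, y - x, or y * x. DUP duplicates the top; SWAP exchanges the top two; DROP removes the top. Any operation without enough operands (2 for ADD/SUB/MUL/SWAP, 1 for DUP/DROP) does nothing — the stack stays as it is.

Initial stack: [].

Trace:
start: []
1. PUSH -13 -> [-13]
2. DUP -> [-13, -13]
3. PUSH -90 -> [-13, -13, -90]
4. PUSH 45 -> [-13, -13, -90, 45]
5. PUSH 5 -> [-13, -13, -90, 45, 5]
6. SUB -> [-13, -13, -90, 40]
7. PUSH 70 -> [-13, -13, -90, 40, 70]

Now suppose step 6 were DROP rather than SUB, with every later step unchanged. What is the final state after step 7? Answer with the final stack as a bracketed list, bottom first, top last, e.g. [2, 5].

(re-executing from step 6 with the substitution; state before step 6: [-13, -13, -90, 45, 5])
6. DROP -> [-13, -13, -90, 45]
7. PUSH 70 -> [-13, -13, -90, 45, 70]

[-13, -13, -90, 45, 70]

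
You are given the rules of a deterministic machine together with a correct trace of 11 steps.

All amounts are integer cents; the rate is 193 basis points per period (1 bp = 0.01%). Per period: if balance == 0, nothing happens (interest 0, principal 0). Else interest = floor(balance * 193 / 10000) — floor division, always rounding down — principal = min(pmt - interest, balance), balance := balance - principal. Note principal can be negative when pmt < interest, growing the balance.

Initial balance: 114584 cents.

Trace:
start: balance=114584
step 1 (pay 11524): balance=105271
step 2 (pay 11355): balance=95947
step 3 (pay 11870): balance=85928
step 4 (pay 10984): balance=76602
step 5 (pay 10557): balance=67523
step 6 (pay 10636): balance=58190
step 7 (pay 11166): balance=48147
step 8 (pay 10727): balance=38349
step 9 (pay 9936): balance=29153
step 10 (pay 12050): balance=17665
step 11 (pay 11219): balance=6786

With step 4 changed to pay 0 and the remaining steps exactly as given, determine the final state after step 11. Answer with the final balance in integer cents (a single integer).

19341

(re-executing from step 4 with the substitution; state before step 4: balance=85928)
step 4 (pay 0): balance=87586
step 5 (pay 10557): balance=78719
step 6 (pay 10636): balance=69602
step 7 (pay 11166): balance=59779
step 8 (pay 10727): balance=50205
step 9 (pay 9936): balance=41237
step 10 (pay 12050): balance=29982
step 11 (pay 11219): balance=19341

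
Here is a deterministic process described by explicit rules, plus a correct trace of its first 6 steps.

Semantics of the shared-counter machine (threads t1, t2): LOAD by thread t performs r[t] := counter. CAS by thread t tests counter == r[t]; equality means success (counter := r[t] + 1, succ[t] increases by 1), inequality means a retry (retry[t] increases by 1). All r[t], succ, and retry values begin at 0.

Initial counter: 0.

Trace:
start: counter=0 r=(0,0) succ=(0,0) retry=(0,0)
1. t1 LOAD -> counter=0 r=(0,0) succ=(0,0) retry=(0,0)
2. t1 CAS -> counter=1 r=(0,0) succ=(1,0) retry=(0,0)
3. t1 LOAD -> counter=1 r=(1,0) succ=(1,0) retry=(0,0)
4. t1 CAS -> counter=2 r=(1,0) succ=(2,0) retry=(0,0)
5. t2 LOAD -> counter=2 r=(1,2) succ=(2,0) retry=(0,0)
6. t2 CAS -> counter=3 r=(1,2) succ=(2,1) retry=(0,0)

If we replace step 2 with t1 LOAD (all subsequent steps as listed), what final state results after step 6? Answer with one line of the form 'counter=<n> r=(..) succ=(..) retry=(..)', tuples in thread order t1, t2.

(re-executing from step 2 with the substitution; state before step 2: counter=0 r=(0,0) succ=(0,0) retry=(0,0))
2. t1 LOAD -> counter=0 r=(0,0) succ=(0,0) retry=(0,0)
3. t1 LOAD -> counter=0 r=(0,0) succ=(0,0) retry=(0,0)
4. t1 CAS -> counter=1 r=(0,0) succ=(1,0) retry=(0,0)
5. t2 LOAD -> counter=1 r=(0,1) succ=(1,0) retry=(0,0)
6. t2 CAS -> counter=2 r=(0,1) succ=(1,1) retry=(0,0)

counter=2 r=(0,1) succ=(1,1) retry=(0,0)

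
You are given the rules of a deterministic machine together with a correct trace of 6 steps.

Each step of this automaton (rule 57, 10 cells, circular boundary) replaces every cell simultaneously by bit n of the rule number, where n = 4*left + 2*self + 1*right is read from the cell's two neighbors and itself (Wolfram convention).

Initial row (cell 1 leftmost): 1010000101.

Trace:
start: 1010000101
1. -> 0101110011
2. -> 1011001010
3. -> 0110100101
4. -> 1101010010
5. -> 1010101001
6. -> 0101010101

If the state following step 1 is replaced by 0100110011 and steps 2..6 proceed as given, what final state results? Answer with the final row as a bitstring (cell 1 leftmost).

1010101010

state after step 1 := 0100110011
2. -> 1010101010
3. -> 0101010101
4. -> 1010101010
5. -> 0101010101
6. -> 1010101010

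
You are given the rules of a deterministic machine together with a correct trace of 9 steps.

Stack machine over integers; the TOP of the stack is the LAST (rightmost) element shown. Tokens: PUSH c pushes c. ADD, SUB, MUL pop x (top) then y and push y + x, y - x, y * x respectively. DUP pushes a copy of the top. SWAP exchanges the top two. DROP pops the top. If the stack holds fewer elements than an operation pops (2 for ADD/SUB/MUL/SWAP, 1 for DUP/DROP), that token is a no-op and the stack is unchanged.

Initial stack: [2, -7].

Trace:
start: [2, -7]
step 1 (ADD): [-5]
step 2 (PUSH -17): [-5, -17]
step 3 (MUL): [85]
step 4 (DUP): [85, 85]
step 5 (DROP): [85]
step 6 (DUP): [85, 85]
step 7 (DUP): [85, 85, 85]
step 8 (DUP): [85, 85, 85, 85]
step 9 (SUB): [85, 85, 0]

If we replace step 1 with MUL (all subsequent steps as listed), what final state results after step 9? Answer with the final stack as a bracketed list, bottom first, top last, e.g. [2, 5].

[238, 238, 0]

(re-executing from step 1 with the substitution; state before step 1: [2, -7])
step 1 (MUL): [-14]
step 2 (PUSH -17): [-14, -17]
step 3 (MUL): [238]
step 4 (DUP): [238, 238]
step 5 (DROP): [238]
step 6 (DUP): [238, 238]
step 7 (DUP): [238, 238, 238]
step 8 (DUP): [238, 238, 238, 238]
step 9 (SUB): [238, 238, 0]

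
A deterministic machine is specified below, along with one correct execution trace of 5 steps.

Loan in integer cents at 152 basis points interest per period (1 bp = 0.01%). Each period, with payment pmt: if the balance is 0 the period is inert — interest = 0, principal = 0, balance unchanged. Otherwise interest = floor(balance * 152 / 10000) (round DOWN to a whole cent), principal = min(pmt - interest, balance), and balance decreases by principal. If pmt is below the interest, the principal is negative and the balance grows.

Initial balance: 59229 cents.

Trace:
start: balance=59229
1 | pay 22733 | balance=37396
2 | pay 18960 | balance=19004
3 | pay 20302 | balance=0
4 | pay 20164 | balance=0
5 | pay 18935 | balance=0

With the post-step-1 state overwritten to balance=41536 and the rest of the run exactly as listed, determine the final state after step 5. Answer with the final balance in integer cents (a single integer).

0

state after step 1 := balance=41536
2 | pay 18960 | balance=23207
3 | pay 20302 | balance=3257
4 | pay 20164 | balance=0
5 | pay 18935 | balance=0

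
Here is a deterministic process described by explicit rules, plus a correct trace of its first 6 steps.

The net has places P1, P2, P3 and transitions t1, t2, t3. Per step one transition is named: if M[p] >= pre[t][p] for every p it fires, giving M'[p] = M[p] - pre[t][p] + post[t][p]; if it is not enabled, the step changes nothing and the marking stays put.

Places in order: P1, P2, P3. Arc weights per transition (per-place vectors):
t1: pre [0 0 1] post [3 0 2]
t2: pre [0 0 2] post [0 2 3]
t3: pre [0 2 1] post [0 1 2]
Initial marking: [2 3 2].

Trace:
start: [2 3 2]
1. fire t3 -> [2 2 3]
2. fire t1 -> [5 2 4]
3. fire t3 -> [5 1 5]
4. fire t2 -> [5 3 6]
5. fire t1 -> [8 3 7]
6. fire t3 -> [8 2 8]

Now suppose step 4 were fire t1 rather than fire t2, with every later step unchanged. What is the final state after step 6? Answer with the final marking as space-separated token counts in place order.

11 1 7

(re-executing from step 4 with the substitution; state before step 4: [5 1 5])
4. fire t1 -> [8 1 6]
5. fire t1 -> [11 1 7]
6. fire t3 -> [11 1 7]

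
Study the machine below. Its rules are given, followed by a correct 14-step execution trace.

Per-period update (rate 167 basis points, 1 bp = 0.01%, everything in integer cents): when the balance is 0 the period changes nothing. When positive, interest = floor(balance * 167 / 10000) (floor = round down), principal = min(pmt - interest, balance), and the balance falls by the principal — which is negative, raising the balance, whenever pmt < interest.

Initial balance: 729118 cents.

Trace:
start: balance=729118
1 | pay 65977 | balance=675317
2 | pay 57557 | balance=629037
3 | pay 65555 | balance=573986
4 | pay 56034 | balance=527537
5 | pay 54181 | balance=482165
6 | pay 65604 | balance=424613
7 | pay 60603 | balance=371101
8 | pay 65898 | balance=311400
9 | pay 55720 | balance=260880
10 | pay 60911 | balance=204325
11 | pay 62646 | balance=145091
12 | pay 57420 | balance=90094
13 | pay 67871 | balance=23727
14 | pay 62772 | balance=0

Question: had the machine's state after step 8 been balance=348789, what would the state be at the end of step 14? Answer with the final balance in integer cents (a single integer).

state after step 8 := balance=348789
9 | pay 55720 | balance=298893
10 | pay 60911 | balance=242973
11 | pay 62646 | balance=184384
12 | pay 57420 | balance=130043
13 | pay 67871 | balance=64343
14 | pay 62772 | balance=2645

2645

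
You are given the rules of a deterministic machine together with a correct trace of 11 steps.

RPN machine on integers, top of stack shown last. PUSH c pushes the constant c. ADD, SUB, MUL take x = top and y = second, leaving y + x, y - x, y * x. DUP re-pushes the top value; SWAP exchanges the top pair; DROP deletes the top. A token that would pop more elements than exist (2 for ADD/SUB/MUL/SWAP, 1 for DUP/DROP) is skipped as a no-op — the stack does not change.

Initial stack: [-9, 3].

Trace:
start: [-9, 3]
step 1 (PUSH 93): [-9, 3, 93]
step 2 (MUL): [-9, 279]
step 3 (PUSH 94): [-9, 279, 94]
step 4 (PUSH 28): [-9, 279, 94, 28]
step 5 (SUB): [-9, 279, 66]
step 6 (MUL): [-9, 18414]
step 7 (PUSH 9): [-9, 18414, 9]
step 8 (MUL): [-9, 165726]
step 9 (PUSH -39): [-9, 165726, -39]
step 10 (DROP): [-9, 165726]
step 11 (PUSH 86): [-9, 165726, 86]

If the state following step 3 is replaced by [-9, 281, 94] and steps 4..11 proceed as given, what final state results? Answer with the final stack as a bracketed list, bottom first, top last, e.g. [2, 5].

[-9, 166914, 86]

state after step 3 := [-9, 281, 94]
step 4 (PUSH 28): [-9, 281, 94, 28]
step 5 (SUB): [-9, 281, 66]
step 6 (MUL): [-9, 18546]
step 7 (PUSH 9): [-9, 18546, 9]
step 8 (MUL): [-9, 166914]
step 9 (PUSH -39): [-9, 166914, -39]
step 10 (DROP): [-9, 166914]
step 11 (PUSH 86): [-9, 166914, 86]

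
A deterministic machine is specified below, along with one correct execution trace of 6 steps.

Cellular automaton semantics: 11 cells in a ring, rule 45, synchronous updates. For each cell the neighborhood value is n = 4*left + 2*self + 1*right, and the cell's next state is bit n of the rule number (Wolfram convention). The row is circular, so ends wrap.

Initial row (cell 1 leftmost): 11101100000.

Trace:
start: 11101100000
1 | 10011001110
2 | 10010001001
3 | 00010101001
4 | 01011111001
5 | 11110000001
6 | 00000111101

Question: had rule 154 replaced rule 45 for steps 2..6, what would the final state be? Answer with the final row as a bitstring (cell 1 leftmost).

01111000111

(re-executing steps 2..6 under rule 154; state before step 2: 10011001110)
2 | 01110111100
3 | 11100111010
4 | 11011110000
5 | 10011101001
6 | 01111000111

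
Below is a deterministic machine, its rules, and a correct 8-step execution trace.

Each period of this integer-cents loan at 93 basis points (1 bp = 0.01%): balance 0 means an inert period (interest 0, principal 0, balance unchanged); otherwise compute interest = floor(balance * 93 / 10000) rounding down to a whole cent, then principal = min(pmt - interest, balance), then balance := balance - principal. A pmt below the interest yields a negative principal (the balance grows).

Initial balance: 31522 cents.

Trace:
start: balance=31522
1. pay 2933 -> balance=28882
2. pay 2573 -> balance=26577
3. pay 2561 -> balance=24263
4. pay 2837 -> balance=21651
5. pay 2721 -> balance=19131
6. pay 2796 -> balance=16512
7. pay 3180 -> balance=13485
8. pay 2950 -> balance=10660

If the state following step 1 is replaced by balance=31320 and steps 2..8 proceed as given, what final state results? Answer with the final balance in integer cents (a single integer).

13262

state after step 1 := balance=31320
2. pay 2573 -> balance=29038
3. pay 2561 -> balance=26747
4. pay 2837 -> balance=24158
5. pay 2721 -> balance=21661
6. pay 2796 -> balance=19066
7. pay 3180 -> balance=16063
8. pay 2950 -> balance=13262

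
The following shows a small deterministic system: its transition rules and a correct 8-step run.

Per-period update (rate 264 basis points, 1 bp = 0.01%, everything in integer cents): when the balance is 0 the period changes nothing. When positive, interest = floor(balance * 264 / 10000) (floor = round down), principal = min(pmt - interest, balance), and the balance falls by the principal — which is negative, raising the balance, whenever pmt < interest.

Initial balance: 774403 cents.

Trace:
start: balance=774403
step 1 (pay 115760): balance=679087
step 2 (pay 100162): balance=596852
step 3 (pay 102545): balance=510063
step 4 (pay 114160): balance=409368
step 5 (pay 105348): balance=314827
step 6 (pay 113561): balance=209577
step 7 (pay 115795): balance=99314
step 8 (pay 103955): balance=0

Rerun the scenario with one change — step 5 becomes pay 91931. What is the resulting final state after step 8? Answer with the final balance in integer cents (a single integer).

12489

(re-executing from step 5 with the substitution; state before step 5: balance=409368)
step 5 (pay 91931): balance=328244
step 6 (pay 113561): balance=223348
step 7 (pay 115795): balance=113449
step 8 (pay 103955): balance=12489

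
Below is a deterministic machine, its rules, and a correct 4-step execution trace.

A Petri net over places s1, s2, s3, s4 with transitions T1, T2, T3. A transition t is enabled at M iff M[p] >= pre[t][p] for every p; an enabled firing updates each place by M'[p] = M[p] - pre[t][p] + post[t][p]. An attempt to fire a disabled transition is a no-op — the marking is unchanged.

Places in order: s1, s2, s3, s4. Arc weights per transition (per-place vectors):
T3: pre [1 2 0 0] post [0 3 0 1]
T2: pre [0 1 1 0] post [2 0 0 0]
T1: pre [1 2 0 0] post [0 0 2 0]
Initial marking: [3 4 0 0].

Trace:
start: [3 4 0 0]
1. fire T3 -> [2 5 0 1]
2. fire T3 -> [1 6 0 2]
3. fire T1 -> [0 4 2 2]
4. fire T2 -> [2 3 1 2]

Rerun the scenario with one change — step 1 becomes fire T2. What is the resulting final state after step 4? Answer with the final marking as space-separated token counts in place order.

(re-executing from step 1 with the substitution; state before step 1: [3 4 0 0])
1. fire T2 -> [3 4 0 0]
2. fire T3 -> [2 5 0 1]
3. fire T1 -> [1 3 2 1]
4. fire T2 -> [3 2 1 1]

3 2 1 1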